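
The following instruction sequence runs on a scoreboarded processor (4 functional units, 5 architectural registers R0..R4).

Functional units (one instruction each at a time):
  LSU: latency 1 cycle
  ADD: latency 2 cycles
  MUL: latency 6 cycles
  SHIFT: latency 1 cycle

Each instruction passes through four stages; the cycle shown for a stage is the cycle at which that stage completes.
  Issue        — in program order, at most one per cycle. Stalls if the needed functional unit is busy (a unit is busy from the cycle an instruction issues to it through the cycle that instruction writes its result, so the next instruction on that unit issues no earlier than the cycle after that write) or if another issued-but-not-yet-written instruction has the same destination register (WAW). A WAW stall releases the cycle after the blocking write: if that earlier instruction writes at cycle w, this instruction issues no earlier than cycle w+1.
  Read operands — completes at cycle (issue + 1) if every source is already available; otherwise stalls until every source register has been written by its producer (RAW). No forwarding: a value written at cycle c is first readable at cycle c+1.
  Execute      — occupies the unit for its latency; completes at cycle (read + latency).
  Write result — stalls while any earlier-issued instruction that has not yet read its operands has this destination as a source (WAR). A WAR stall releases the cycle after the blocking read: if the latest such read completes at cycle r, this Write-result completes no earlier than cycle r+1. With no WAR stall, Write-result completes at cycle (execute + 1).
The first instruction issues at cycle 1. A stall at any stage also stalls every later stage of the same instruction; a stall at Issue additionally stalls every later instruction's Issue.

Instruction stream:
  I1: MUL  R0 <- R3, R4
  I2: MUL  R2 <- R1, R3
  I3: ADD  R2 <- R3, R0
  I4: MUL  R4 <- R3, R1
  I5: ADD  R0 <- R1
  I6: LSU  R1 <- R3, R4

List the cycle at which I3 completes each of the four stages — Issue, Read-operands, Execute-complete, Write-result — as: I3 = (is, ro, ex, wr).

I3 = (19, 20, 22, 23)

cycle 1: I1 issues→MUL
cycle 2: I1 reads
cycle 8: I1 exec-done
cycle 9: I1 writes R0
cycle 10: I2 issues→MUL
cycle 11: I2 reads
cycle 17: I2 exec-done
cycle 18: I2 writes R2
cycle 19: I3 issues→ADD
cycle 20: I3 reads, I4 issues→MUL
cycle 21: I4 reads
cycle 22: I3 exec-done
cycle 23: I3 writes R2
cycle 24: I5 issues→ADD
cycle 25: I5 reads, I6 issues→LSU
cycle 27: I4 exec-done, I5 exec-done
cycle 28: I4 writes R4, I5 writes R0
cycle 29: I6 reads
cycle 30: I6 exec-done
cycle 31: I6 writes R1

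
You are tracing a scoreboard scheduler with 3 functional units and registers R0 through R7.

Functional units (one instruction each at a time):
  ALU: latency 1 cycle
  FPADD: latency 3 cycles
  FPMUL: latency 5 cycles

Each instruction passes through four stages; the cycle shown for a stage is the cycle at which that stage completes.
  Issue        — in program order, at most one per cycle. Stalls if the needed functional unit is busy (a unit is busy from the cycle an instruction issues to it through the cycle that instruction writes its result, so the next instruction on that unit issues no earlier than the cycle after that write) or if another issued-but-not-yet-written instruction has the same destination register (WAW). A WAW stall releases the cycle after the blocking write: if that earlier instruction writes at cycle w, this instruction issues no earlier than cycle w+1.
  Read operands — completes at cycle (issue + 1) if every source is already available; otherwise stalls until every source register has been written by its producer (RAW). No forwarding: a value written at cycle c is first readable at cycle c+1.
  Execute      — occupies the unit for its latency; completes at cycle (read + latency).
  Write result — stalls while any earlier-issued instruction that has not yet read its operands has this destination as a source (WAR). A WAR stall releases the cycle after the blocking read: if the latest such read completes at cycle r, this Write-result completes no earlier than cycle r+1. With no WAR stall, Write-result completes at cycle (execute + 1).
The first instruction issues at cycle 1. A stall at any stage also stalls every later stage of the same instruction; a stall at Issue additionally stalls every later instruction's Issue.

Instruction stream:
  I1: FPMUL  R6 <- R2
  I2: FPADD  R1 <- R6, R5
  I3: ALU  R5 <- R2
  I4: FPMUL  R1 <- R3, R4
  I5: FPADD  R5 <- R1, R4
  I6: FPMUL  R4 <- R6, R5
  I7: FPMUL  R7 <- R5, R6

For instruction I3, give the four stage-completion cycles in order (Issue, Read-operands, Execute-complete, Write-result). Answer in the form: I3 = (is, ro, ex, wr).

I1  is:1  ro:2  ex:7  wr:8
I2  is:2  ro:9  ex:12  wr:13  — RAW R6: wait I1 write@8
I3  is:3  ro:4  ex:5  wr:10  — WAR R5: wait I2 read@9
I4  is:14  ro:15  ex:20  wr:21  — WAW R1: wait I2 write@13
I5  is:15  ro:22  ex:25  wr:26  — RAW R1: wait I4 write@21
I6  is:22  ro:27  ex:32  wr:33  — struct: FPMUL busy until I4 writes@21, RAW R5: wait I5 write@26
I7  is:34  ro:35  ex:40  wr:41  — struct: FPMUL busy until I6 writes@33

I3 = (3, 4, 5, 10)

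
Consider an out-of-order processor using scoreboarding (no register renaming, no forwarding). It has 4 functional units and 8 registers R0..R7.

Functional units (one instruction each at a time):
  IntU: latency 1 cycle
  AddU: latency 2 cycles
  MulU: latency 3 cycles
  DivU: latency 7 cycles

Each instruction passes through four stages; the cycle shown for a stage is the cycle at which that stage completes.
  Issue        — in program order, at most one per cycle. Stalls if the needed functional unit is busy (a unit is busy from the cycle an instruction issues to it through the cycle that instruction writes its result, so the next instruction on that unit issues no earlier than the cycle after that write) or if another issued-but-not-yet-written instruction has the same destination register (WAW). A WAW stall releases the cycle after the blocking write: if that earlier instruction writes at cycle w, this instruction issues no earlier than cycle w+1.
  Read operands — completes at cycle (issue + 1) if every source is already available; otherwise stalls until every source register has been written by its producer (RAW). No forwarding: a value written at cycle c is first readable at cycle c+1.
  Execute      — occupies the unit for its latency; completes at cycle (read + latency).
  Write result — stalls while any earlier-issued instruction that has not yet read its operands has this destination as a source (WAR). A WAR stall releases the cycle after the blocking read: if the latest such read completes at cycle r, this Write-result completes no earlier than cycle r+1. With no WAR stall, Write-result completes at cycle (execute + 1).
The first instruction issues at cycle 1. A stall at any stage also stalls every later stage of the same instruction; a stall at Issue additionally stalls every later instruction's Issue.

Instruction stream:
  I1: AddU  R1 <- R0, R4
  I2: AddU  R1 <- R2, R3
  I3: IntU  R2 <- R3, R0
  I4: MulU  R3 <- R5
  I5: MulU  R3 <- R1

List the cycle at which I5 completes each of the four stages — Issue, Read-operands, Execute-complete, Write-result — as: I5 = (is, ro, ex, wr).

I1 -> (1, 2, 4, 5)
I2 -> (6, 7, 9, 10)  // struct: AddU busy until I1 writes@5
I3 -> (7, 8, 9, 10)
I4 -> (8, 9, 12, 13)
I5 -> (14, 15, 18, 19)  // struct: MulU busy until I4 writes@13

I5 = (14, 15, 18, 19)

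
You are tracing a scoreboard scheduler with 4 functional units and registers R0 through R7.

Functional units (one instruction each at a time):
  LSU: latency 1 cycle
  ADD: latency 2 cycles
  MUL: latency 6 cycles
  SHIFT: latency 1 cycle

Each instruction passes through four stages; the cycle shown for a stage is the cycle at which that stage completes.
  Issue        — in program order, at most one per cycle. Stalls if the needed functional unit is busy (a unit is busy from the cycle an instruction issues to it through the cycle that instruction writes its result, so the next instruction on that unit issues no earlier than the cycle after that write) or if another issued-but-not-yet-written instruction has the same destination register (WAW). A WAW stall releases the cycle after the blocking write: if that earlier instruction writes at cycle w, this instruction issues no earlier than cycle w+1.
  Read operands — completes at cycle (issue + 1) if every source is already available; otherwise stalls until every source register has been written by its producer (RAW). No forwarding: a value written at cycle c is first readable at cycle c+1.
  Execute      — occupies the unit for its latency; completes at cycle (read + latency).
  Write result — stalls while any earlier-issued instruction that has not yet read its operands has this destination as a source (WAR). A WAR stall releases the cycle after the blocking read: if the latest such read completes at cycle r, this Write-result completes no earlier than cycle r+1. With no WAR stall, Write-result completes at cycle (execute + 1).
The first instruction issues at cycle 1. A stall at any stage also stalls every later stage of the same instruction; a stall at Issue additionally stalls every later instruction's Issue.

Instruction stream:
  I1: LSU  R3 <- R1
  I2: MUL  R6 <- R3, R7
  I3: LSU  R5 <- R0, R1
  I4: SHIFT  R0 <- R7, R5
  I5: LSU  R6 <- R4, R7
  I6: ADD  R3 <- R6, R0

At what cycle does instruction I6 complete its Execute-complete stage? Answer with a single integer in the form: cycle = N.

cycle = 19

  I1 | 1 | 2 | 3 | 4
  I2 | 2 | 5 | 11 | 12   RAW R3: wait I1 write@4
  I3 | 5 | 6 | 7 | 8   struct: LSU busy until I1 writes@4
  I4 | 6 | 9 | 10 | 11   RAW R5: wait I3 write@8
  I5 | 13 | 14 | 15 | 16   WAW R6: wait I2 write@12
  I6 | 14 | 17 | 19 | 20   RAW R6: wait I5 write@16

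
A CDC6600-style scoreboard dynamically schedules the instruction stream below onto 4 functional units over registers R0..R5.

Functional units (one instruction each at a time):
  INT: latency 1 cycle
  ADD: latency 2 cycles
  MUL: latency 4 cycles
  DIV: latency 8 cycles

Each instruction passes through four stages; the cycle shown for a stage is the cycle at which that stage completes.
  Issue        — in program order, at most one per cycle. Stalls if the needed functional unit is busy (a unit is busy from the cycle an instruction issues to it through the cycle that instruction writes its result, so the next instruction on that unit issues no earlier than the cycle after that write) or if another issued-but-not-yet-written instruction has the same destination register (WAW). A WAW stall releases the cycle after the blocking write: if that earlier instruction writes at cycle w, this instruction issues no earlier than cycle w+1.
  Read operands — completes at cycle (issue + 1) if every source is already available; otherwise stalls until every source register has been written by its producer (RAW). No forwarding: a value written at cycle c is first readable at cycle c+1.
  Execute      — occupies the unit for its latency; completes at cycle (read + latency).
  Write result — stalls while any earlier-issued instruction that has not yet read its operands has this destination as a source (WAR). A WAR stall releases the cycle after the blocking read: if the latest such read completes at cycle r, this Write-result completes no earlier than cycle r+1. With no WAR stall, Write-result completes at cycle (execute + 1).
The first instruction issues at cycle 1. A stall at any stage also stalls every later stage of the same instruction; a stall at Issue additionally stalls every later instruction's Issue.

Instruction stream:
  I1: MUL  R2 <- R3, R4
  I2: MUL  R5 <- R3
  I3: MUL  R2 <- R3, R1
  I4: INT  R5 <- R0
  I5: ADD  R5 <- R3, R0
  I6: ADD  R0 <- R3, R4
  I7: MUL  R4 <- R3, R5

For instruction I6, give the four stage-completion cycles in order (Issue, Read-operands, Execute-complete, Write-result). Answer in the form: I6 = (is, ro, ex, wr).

I1: IS=1 RO=2 EX=6 WR=7
I2: IS=8 RO=9 EX=13 WR=14  [struct: MUL busy until I1 writes@7]
I3: IS=15 RO=16 EX=20 WR=21  [struct: MUL busy until I2 writes@14]
I4: IS=16 RO=17 EX=18 WR=19
I5: IS=20 RO=21 EX=23 WR=24  [WAW R5: wait I4 write@19]
I6: IS=25 RO=26 EX=28 WR=29  [struct: ADD busy until I5 writes@24]
I7: IS=26 RO=27 EX=31 WR=32

I6 = (25, 26, 28, 29)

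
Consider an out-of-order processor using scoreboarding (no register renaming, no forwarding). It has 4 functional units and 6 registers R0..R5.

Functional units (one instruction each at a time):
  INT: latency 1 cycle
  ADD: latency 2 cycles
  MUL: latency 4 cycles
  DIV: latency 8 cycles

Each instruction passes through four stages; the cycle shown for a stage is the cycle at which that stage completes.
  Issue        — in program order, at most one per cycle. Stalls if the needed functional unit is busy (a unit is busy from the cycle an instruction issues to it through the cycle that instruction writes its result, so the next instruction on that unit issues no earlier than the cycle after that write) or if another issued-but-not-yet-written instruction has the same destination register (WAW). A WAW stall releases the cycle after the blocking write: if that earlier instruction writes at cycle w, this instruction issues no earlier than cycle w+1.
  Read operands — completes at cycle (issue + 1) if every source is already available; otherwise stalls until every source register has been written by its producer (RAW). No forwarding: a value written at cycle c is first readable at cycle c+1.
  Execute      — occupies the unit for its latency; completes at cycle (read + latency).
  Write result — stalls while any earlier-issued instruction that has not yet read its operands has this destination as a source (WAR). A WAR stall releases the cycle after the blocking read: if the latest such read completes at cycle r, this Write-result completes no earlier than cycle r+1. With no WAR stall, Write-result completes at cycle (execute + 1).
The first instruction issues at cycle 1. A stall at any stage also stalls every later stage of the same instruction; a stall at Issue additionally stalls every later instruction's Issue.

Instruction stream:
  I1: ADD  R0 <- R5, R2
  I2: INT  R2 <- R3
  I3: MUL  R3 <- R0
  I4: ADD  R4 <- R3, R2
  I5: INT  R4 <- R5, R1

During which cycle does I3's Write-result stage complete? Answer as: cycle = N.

cycle = 11

[1] I1 dispatched to ADD
[2] I1 operands ready; I2 dispatched to INT
[3] I2 operands ready; I3 dispatched to MUL
[4] I1 complete; I2 complete
[5] R0←I1; R2←I2
[6] I3 operands ready; I4 dispatched to ADD
[10] I3 complete
[11] R3←I3
[12] I4 operands ready
[14] I4 complete
[15] R4←I4
[16] I5 dispatched to INT
[17] I5 operands ready
[18] I5 complete
[19] R4←I5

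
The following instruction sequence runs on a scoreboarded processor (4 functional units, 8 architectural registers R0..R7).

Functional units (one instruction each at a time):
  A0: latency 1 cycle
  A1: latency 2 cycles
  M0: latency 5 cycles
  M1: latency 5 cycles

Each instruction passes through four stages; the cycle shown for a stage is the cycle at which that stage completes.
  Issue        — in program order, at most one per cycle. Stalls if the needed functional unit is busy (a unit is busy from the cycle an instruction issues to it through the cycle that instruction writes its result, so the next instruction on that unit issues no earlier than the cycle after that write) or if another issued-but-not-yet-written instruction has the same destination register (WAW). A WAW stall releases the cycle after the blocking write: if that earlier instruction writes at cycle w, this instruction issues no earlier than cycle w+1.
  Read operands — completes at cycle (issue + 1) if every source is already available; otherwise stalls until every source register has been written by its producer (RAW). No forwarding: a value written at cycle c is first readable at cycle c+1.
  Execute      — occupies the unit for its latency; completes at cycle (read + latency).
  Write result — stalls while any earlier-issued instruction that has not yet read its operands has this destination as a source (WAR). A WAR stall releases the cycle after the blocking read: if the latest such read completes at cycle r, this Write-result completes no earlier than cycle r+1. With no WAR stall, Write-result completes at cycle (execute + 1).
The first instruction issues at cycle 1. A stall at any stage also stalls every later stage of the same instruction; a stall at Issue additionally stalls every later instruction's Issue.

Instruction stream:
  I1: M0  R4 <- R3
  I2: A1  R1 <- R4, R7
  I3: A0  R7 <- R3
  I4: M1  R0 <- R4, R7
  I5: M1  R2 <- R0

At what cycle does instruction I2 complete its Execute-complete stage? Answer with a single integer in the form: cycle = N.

1) issue 1, read 2, done 7, write 8
2) issue 2, read 9, done 11, write 12  <RAW R4: wait I1 write@8>
3) issue 3, read 4, done 5, write 10  <WAR R7: wait I2 read@9>
4) issue 4, read 11, done 16, write 17  <RAW R7: wait I3 write@10>
5) issue 18, read 19, done 24, write 25  <struct: M1 busy until I4 writes@17>

cycle = 11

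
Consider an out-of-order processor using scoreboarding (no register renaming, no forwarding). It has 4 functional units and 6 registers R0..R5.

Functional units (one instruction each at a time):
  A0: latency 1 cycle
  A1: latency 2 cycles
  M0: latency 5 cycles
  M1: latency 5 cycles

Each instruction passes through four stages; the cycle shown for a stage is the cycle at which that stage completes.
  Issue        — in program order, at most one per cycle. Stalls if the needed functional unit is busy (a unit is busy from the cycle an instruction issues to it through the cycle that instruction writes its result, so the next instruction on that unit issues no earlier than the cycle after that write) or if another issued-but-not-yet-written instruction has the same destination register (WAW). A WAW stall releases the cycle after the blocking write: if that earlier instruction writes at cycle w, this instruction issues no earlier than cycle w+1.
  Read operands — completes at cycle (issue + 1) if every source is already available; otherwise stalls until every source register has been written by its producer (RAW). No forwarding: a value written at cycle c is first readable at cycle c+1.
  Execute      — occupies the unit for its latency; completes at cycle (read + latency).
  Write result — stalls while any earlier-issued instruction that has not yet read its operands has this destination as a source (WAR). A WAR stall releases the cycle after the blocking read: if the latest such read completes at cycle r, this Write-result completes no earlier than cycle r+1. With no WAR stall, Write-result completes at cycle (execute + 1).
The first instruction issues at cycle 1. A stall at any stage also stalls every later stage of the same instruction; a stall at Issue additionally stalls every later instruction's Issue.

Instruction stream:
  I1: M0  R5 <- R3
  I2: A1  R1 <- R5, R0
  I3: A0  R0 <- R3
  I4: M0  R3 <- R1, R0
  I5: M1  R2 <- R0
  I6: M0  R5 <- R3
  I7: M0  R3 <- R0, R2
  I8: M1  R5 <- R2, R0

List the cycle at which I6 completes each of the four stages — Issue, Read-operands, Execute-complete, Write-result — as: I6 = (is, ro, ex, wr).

I6 = (20, 21, 26, 27)

c1: issue I1 (M0)
c2: I1 read-ops; issue I2 (A1)
c3: issue I3 (A0)
c4: I3 read-ops
c5: I3 finished on A0
c7: I1 finished on M0
c8: I1→R5
c9: I2 read-ops; issue I4 (M0)
c10: I3→R0; issue I5 (M1)
c11: I2 finished on A1; I5 read-ops
c12: I2→R1
c13: I4 read-ops
c16: I5 finished on M1
c17: I5→R2
c18: I4 finished on M0
c19: I4→R3
c20: issue I6 (M0)
c21: I6 read-ops
c26: I6 finished on M0
c27: I6→R5
c28: issue I7 (M0)
c29: I7 read-ops; issue I8 (M1)
c30: I8 read-ops
c34: I7 finished on M0
c35: I7→R3; I8 finished on M1
c36: I8→R5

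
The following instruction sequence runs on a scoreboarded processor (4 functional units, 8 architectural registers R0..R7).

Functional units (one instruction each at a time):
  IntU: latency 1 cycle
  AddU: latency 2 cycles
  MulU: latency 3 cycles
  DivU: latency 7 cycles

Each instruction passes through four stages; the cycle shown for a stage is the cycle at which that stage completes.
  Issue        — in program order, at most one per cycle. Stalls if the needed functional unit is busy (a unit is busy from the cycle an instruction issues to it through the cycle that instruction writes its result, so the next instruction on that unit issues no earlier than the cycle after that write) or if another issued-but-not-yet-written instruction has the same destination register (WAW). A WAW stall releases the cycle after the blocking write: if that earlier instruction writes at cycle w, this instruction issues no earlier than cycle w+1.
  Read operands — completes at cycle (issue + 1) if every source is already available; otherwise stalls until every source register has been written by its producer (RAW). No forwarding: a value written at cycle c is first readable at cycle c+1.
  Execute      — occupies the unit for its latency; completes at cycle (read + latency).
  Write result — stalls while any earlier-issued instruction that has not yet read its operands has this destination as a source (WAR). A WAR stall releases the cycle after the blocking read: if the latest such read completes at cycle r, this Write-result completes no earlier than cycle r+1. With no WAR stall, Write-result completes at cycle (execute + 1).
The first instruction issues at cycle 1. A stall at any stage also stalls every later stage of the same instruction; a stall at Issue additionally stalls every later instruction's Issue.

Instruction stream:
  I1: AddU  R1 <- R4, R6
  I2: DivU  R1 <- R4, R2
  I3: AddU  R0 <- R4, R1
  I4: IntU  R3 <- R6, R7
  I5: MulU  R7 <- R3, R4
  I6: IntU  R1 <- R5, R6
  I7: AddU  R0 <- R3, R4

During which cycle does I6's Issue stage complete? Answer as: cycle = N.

cycle = 16

[1] I1 issues→AddU
[2] I1 reads
[4] I1 exec-done
[5] I1 writes R1
[6] I2 issues→DivU
[7] I2 reads, I3 issues→AddU
[8] I4 issues→IntU
[9] I4 reads, I5 issues→MulU
[10] I4 exec-done
[11] I4 writes R3
[12] I5 reads
[14] I2 exec-done
[15] I2 writes R1, I5 exec-done
[16] I3 reads, I5 writes R7, I6 issues→IntU
[17] I6 reads
[18] I3 exec-done, I6 exec-done
[19] I3 writes R0, I6 writes R1
[20] I7 issues→AddU
[21] I7 reads
[23] I7 exec-done
[24] I7 writes R0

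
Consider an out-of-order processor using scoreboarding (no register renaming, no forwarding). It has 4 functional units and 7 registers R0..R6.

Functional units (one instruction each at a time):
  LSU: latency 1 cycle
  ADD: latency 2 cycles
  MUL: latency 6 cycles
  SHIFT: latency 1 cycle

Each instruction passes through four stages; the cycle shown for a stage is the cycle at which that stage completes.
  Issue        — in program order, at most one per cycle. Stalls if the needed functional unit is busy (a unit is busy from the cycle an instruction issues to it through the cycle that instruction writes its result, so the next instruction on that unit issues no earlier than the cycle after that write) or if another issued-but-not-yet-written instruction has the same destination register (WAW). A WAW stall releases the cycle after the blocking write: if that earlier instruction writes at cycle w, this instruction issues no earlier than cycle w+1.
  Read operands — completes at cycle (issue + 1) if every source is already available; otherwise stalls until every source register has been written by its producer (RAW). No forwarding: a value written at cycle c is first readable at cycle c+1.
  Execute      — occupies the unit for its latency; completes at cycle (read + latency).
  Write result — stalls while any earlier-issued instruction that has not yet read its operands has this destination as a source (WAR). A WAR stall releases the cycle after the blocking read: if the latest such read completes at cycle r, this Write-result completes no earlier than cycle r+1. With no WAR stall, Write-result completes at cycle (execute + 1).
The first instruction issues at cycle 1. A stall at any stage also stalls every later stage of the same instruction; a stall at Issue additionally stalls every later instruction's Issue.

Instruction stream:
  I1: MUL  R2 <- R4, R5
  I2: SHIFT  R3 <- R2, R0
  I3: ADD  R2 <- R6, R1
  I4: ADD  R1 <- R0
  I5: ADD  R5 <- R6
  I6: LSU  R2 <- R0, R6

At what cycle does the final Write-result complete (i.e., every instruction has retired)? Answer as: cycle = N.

c1: I1→MUL
c2: I1 RO; I2→SHIFT
c8: I1 EX
c9: I1 WR R2
c10: I2 RO; I3→ADD
c11: I2 EX; I3 RO
c12: I2 WR R3
c13: I3 EX
c14: I3 WR R2
c15: I4→ADD
c16: I4 RO
c18: I4 EX
c19: I4 WR R1
c20: I5→ADD
c21: I5 RO; I6→LSU
c22: I6 RO
c23: I5 EX; I6 EX
c24: I5 WR R5; I6 WR R2

cycle = 24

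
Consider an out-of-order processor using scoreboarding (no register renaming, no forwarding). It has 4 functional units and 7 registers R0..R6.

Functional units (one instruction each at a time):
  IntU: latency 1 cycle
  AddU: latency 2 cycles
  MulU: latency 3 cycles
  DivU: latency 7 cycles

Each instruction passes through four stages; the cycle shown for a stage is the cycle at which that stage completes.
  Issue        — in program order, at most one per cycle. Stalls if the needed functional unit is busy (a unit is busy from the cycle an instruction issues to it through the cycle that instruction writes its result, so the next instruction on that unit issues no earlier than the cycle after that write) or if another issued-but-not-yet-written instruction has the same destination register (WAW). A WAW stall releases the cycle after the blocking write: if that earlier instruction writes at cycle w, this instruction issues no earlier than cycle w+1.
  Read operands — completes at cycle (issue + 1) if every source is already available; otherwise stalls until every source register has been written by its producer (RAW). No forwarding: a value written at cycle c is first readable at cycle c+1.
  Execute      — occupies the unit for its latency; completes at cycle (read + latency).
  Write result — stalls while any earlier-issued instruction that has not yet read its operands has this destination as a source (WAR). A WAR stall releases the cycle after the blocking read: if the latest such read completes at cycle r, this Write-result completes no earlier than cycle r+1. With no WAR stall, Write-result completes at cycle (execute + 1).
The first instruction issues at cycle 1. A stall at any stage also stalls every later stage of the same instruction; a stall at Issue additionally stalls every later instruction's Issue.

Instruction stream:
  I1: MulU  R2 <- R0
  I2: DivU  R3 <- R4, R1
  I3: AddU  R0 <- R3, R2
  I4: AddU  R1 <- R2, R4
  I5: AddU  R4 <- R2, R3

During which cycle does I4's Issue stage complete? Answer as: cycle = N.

I1 -> (1, 2, 5, 6)
I2 -> (2, 3, 10, 11)
I3 -> (3, 12, 14, 15)  // RAW R3: wait I2 write@11
I4 -> (16, 17, 19, 20)  // struct: AddU busy until I3 writes@15
I5 -> (21, 22, 24, 25)  // struct: AddU busy until I4 writes@20

cycle = 16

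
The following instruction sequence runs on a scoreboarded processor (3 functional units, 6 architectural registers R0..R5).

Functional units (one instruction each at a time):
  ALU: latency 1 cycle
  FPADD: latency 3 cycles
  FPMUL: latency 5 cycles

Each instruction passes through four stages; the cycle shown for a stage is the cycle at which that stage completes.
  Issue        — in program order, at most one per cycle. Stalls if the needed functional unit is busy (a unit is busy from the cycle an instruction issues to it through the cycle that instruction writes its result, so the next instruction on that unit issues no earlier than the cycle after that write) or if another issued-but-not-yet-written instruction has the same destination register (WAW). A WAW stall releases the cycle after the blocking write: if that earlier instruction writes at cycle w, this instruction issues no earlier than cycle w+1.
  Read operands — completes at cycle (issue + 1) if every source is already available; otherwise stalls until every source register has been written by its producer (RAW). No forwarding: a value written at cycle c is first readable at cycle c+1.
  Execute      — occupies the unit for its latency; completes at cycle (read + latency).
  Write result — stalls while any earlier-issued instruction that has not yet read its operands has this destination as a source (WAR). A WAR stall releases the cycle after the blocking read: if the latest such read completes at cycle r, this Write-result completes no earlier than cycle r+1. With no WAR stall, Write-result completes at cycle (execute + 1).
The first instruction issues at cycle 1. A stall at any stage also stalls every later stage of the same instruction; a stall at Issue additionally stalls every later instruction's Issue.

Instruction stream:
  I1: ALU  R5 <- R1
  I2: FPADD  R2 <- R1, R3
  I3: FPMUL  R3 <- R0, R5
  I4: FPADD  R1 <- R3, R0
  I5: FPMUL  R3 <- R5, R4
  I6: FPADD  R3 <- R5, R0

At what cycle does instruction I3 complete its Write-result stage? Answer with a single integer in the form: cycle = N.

I1: IS=1 RO=2 EX=3 WR=4
I2: IS=2 RO=3 EX=6 WR=7
I3: IS=3 RO=5 EX=10 WR=11  [RAW R5: wait I1 write@4]
I4: IS=8 RO=12 EX=15 WR=16  [struct: FPADD busy until I2 writes@7; RAW R3: wait I3 write@11]
I5: IS=12 RO=13 EX=18 WR=19  [struct: FPMUL busy until I3 writes@11]
I6: IS=20 RO=21 EX=24 WR=25  [WAW R3: wait I5 write@19]

cycle = 11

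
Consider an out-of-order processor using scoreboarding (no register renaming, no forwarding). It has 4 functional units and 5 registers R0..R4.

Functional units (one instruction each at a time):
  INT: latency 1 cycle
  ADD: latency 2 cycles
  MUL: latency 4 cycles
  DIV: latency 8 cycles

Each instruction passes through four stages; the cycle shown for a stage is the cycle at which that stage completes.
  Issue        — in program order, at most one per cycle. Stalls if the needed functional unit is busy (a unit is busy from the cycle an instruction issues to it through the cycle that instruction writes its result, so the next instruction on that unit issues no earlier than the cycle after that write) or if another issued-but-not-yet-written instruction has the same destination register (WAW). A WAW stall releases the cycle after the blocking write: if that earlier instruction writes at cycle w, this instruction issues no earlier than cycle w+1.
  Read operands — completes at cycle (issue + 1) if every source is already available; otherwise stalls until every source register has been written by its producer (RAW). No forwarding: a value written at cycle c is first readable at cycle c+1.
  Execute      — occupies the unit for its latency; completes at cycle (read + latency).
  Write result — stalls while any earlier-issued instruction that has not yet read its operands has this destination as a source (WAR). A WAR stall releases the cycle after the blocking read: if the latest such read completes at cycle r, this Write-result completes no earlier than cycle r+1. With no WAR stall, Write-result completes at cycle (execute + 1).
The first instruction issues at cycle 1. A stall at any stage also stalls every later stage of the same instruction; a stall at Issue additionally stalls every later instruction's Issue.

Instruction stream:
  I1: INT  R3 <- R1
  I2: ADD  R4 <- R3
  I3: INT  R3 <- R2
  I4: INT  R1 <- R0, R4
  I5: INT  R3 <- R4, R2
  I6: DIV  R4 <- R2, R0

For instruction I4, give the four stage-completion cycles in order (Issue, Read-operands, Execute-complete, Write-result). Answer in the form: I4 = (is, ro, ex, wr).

[I1] 1/2/3/4
[I2] 2/5/7/8  (RAW R3: wait I1 write@4)
[I3] 5/6/7/8  (struct: INT busy until I1 writes@4)
[I4] 9/10/11/12  (struct: INT busy until I3 writes@8)
[I5] 13/14/15/16  (struct: INT busy until I4 writes@12)
[I6] 14/15/23/24

I4 = (9, 10, 11, 12)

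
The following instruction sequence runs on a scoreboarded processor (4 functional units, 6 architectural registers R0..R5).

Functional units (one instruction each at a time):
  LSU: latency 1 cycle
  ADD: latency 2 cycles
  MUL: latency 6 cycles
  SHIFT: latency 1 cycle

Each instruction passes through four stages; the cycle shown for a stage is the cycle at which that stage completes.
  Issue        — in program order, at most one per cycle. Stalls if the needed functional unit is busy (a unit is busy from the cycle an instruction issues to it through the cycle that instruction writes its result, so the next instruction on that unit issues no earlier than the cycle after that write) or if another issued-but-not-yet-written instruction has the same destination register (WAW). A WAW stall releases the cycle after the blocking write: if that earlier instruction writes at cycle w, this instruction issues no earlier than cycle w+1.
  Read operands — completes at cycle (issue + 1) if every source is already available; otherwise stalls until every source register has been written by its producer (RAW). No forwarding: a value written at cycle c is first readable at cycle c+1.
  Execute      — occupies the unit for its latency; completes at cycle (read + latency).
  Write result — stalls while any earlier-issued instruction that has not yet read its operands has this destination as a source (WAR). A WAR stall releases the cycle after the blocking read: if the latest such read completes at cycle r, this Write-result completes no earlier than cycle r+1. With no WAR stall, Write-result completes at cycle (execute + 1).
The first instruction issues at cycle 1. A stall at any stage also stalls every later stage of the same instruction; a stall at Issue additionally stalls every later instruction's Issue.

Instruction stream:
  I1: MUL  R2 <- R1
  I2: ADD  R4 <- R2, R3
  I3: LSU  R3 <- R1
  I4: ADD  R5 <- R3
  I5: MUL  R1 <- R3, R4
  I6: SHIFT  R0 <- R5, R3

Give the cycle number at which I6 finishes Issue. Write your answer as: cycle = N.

cycle = 16

[1] I1 issues→MUL
[2] I1 reads · I2 issues→ADD
[3] I3 issues→LSU
[4] I3 reads
[5] I3 exec-done
[8] I1 exec-done
[9] I1 writes R2
[10] I2 reads
[11] I3 writes R3
[12] I2 exec-done
[13] I2 writes R4
[14] I4 issues→ADD
[15] I4 reads · I5 issues→MUL
[16] I5 reads · I6 issues→SHIFT
[17] I4 exec-done
[18] I4 writes R5
[19] I6 reads
[20] I6 exec-done
[21] I6 writes R0
[22] I5 exec-done
[23] I5 writes R1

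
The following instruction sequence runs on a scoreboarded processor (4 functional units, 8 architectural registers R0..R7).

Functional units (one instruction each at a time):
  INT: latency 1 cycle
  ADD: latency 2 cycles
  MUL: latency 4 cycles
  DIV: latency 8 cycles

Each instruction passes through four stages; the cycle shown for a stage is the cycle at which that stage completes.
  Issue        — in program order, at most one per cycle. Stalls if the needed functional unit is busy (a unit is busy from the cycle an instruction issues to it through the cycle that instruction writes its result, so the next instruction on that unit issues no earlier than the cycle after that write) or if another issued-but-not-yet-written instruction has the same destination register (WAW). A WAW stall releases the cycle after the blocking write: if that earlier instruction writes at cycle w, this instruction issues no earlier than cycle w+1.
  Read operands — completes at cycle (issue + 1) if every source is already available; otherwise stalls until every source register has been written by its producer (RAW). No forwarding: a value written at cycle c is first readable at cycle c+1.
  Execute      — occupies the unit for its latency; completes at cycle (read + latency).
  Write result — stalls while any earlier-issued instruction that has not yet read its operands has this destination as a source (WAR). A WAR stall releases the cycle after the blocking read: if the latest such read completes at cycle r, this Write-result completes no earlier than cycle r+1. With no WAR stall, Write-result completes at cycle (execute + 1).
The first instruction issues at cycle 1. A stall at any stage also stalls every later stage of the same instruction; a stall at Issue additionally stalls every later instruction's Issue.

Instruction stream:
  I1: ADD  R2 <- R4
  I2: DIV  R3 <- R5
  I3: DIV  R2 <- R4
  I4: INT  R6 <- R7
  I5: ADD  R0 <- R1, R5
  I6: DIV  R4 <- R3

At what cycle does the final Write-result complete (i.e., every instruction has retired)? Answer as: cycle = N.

cycle = 34

[I1] 1/2/4/5
[I2] 2/3/11/12
[I3] 13/14/22/23  (struct: DIV busy until I2 writes@12)
[I4] 14/15/16/17
[I5] 15/16/18/19
[I6] 24/25/33/34  (struct: DIV busy until I3 writes@23)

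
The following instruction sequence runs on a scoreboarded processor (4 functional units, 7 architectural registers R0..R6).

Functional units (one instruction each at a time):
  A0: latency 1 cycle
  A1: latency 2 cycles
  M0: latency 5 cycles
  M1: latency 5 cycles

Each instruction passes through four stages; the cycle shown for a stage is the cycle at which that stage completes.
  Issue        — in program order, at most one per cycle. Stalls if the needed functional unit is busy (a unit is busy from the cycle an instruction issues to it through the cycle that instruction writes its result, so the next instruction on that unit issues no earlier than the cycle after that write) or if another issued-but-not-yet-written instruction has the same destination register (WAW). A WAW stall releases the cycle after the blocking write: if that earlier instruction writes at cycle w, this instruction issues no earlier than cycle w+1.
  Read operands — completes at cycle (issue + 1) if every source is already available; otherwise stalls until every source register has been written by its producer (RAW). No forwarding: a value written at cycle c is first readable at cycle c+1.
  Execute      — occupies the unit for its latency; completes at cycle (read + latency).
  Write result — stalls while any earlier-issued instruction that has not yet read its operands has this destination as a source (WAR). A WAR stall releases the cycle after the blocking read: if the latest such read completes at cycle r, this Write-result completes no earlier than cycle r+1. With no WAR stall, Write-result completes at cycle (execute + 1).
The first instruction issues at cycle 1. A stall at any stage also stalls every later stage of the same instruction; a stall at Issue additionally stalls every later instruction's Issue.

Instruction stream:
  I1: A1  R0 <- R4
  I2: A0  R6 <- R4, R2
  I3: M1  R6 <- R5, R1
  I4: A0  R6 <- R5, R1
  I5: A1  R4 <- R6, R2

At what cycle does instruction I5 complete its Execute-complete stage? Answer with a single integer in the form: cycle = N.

I1 -> (1, 2, 4, 5)
I2 -> (2, 3, 4, 5)
I3 -> (6, 7, 12, 13)  // WAW R6: wait I2 write@5
I4 -> (14, 15, 16, 17)  // WAW R6: wait I3 write@13
I5 -> (15, 18, 20, 21)  // RAW R6: wait I4 write@17

cycle = 20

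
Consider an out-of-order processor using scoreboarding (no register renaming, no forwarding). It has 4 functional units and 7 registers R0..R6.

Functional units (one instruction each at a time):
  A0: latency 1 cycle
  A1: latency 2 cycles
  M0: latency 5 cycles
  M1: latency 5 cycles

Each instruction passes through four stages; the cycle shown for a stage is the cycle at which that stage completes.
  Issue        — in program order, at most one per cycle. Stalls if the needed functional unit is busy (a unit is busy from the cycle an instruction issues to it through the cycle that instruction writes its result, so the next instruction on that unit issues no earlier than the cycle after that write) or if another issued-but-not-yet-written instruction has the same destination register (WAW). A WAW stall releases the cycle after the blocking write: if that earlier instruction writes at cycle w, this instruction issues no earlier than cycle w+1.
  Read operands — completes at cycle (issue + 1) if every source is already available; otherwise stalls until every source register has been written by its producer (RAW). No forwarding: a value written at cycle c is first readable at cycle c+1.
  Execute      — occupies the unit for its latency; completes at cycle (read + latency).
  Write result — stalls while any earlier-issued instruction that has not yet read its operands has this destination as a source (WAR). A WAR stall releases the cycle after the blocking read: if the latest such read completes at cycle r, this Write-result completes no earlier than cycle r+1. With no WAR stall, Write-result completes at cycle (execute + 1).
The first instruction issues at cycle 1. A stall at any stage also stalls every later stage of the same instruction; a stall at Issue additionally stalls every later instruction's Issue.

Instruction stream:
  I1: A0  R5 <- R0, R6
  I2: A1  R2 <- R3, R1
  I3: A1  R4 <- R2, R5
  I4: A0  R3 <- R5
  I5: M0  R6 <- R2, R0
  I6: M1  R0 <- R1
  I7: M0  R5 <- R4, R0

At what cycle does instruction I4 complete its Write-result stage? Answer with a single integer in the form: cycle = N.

[I1] 1/2/3/4
[I2] 2/3/5/6
[I3] 7/8/10/11  (struct: A1 busy until I2 writes@6)
[I4] 8/9/10/11
[I5] 9/10/15/16
[I6] 10/11/16/17
[I7] 17/18/23/24  (struct: M0 busy until I5 writes@16)

cycle = 11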